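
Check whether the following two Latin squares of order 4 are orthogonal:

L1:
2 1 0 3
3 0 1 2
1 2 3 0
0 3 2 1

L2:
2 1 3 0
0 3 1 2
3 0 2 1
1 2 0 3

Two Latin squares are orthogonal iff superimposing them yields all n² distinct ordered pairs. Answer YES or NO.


Form the n² = 16 superimposed pairs (L1[i][j], L2[i][j]), row by row (rows and columns indexed from 0):
row 0: (2,2) (1,1) (0,3) (3,0)
row 1: (3,0) (0,3) (1,1) (2,2)
row 2: (1,3) (2,0) (3,2) (0,1)
row 3: (0,1) (3,2) (2,0) (1,3)
Orthogonality requires all 16 pairs distinct.
But the pair (3,0) repeats: cell (0,3) has L1 = 3, L2 = 0, and cell (1,0) has L1 = 3, L2 = 0.
A repeated pair means some other pair never occurs (only 8 distinct pairs out of 16), so the squares are not orthogonal.
Conclusion: NO.

NO


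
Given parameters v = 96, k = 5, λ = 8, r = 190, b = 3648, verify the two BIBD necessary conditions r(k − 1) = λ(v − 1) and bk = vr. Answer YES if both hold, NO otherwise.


Condition (i): r(k − 1) = 190·4 = 760; λ(v − 1) = 8·95 = 760. Match? YES.
Condition (ii): bk = 3648·5 = 18240; vr = 96·190 = 18240. Match? YES.
Both conditions hold? YES.

YES


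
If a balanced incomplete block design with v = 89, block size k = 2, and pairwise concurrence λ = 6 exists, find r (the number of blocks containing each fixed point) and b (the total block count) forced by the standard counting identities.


Any 2-(v, k, λ) BIBD satisfies two necessary conditions:
  (i)  Each point sits in r blocks, and counting incidences through any fixed point gives r(k − 1) = λ(v − 1), so r = λ(v − 1)/(k − 1).
  (ii) Total incidences bk = vr, so b = vr/k.
Step 1: r = λ(v − 1)/(k − 1) = 6·(89 − 1)/(2 − 1) = 6·88/1 = 528/1 = 528.
Step 2: b = vr/k = 89·528/2 = 46992/2 = 23496.
Check integrality: r = 528 ∈ Z ✓, b = 23496 ∈ Z ✓.
(These identities are necessary conditions: they determine r and b for any design with these parameters, but do not by themselves prove that one exists.)

r = 528, b = 23496.


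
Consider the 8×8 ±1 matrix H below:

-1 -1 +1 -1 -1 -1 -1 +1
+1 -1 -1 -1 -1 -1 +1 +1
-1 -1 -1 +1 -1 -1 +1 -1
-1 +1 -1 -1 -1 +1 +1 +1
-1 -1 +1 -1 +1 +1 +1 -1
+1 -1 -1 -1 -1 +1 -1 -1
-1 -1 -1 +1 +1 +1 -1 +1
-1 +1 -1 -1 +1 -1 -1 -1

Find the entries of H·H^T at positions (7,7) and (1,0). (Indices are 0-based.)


Row 0 of H: [-1, -1, 1, -1, -1, -1, -1, 1].
Row 1 of H: [1, -1, -1, -1, -1, -1, 1, 1].
Row 7 of H: [-1, 1, -1, -1, 1, -1, -1, -1].
(H·H^T)[7][7] = Σ_j H[7][j]·H[7][j] = (-1)² + (1)² + (-1)² + (-1)² + (1)² + (-1)² + (-1)² + (-1)² = 1 + 1 + 1 + 1 + 1 + 1 + 1 + 1 = 8.
(H·H^T)[1][0] = Σ_j H[1][j]·H[0][j] = (1)·(-1) + (-1)·(-1) + (-1)·(1) + (-1)·(-1) + (-1)·(-1) + (-1)·(-1) + (1)·(-1) + (1)·(1) = -1 + 1 + -1 + 1 + 1 + 1 + -1 + 1 = 2.
Rows 1 and 0 are not orthogonal (dot product = 2 ≠ 0), so H is not a Hadamard matrix.

(7,7) entry = 8; (1,0) entry = 2.


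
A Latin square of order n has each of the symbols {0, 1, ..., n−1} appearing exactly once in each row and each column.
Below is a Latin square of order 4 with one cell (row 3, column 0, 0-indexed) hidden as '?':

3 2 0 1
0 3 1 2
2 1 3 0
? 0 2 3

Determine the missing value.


Row 3 contains symbols [0, 2, 3] — missing [1].
Column 0 contains symbols [0, 2, 3] — missing [1].
The missing symbol must appear in both missing sets; intersection = [1].
Therefore the hidden value is 1.

Missing value = 1.


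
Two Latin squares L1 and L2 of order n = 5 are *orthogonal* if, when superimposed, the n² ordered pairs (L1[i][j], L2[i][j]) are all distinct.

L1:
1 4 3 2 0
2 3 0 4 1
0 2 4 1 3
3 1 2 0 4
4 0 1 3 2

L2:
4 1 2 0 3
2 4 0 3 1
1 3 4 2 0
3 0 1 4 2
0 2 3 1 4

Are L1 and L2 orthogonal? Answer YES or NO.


Form the n² = 25 superimposed pairs (L1[i][j], L2[i][j]), row by row (rows and columns indexed from 0):
row 0: (1,4) (4,1) (3,2) (2,0) (0,3)
row 1: (2,2) (3,4) (0,0) (4,3) (1,1)
row 2: (0,1) (2,3) (4,4) (1,2) (3,0)
row 3: (3,3) (1,0) (2,1) (0,4) (4,2)
row 4: (4,0) (0,2) (1,3) (3,1) (2,4)
Orthogonality requires all 25 pairs distinct.
Check by first coordinate: for each symbol s of L1, list the L2 entries in the n cells where L1 = s; they must all differ.
  L1 = 0: L2 entries (in reading order) 3, 0, 1, 4, 2 — all 5 distinct ✓
  L1 = 1: L2 entries (in reading order) 4, 1, 2, 0, 3 — all 5 distinct ✓
  L1 = 2: L2 entries (in reading order) 0, 2, 3, 1, 4 — all 5 distinct ✓
  L1 = 3: L2 entries (in reading order) 2, 4, 0, 3, 1 — all 5 distinct ✓
  L1 = 4: L2 entries (in reading order) 1, 3, 4, 2, 0 — all 5 distinct ✓
Every symbol of L1 meets every symbol of L2 exactly once, so all 25 pairs are distinct (25 of 25).
Conclusion: YES.

YES


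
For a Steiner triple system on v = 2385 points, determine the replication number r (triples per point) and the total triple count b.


An STS(v) is a 2-(v, 3, 1) BIBD: block size k = 3, λ = 1.
Replication: r(k − 1) = λ(v − 1) ⇒ r·2 = 2385 − 1 = 2384 ⇒ r = 1192.
Block count: bk = vr ⇒ b·3 = 2385·1192 = 2842920 ⇒ b = 947640.

r = 1192, b = 947640.


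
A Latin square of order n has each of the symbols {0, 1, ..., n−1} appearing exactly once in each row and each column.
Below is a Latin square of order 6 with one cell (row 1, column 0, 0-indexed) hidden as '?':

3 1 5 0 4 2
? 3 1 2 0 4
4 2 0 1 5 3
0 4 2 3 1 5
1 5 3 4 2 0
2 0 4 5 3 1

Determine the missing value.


Row 1 contains symbols [0, 1, 2, 3, 4] — missing [5].
Column 0 contains symbols [0, 1, 2, 3, 4] — missing [5].
The missing symbol must appear in both missing sets; intersection = [5].
Therefore the hidden value is 5.

Missing value = 5.


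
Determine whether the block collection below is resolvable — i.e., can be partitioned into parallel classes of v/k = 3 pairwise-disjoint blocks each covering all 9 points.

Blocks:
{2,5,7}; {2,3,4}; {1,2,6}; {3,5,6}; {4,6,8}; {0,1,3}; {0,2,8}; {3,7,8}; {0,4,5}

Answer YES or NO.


v = 9, block size k = 3, number of blocks = 9.
For resolvability, blocks must partition into parallel classes of size v/k = 3.
Total blocks must therefore be a multiple of 3: 9 = 3·3 + 0 ⇒ divisible ✓.
Consider block {2,3,4}. It intersects every other block in the collection, so no parallel class of size 3 can contain it.
Since every block must belong to some parallel class in a resolution, the collection cannot be partitioned into parallel classes.
Resolvable? NO.

NO


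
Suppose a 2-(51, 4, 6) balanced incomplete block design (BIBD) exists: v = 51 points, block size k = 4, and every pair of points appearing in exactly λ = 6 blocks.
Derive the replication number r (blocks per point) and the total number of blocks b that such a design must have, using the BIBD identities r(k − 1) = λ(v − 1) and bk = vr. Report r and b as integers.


Any 2-(v, k, λ) BIBD satisfies two necessary conditions:
  (i)  Each point sits in r blocks, and counting incidences through any fixed point gives r(k − 1) = λ(v − 1), so r = λ(v − 1)/(k − 1).
  (ii) Total incidences bk = vr, so b = vr/k.
Step 1: r = λ(v − 1)/(k − 1) = 6·(51 − 1)/(4 − 1) = 6·50/3 = 300/3 = 100.
Step 2: b = vr/k = 51·100/4 = 5100/4 = 1275.
Check integrality: r = 100 ∈ Z ✓, b = 1275 ∈ Z ✓.
(These identities are necessary conditions: they determine r and b for any design with these parameters, but do not by themselves prove that one exists.)

r = 100, b = 1275.


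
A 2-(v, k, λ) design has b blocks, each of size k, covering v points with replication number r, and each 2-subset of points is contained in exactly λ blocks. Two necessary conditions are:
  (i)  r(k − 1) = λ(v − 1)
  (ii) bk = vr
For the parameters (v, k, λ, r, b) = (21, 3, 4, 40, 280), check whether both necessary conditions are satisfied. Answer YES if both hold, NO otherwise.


Condition (i): r(k − 1) = 40·2 = 80; λ(v − 1) = 4·20 = 80. Match? YES.
Condition (ii): bk = 280·3 = 840; vr = 21·40 = 840. Match? YES.
Both conditions hold? YES.

YES


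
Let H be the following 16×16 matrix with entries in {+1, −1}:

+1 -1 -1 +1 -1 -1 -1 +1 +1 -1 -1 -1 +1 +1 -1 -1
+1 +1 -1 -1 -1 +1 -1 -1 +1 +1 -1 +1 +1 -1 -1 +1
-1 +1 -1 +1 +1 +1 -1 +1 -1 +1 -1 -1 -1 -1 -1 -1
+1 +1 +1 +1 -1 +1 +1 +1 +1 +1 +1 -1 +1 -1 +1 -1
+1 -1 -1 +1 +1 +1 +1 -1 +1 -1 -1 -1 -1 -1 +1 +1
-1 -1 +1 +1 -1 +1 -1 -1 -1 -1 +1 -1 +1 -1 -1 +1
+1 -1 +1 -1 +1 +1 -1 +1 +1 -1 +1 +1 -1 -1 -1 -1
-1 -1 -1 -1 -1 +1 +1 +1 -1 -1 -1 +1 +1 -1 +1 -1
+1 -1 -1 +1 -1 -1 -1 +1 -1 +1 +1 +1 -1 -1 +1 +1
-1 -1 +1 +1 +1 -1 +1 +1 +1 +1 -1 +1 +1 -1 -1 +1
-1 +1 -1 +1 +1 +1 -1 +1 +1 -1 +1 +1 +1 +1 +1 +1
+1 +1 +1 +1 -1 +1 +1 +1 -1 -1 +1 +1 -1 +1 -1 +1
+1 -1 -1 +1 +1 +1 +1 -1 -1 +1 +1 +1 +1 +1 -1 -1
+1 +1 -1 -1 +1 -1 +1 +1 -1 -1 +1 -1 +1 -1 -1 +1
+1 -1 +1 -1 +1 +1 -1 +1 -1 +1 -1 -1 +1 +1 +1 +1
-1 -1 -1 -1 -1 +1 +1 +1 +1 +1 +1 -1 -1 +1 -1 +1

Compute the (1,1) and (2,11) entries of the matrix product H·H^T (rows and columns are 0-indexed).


Row 1 of H: [1, 1, -1, -1, -1, 1, -1, -1, 1, 1, -1, 1, 1, -1, -1, 1].
Row 2 of H: [-1, 1, -1, 1, 1, 1, -1, 1, -1, 1, -1, -1, -1, -1, -1, -1].
Row 11 of H: [1, 1, 1, 1, -1, 1, 1, 1, -1, -1, 1, 1, -1, 1, -1, 1].
(H·H^T)[1][1] = Σ_j H[1][j]·H[1][j] = (1)² + (1)² + (-1)² + (-1)² + (-1)² + (1)² + (-1)² + (-1)² + (1)² + (1)² + (-1)² + (1)² + (1)² + (-1)² + (-1)² + (1)² = 1 + 1 + 1 + 1 + 1 + 1 + 1 + 1 + 1 + 1 + 1 + 1 + 1 + 1 + 1 + 1 = 16.
(H·H^T)[2][11] = Σ_j H[2][j]·H[11][j] = (-1)·(1) + (1)·(1) + (-1)·(1) + (1)·(1) + (1)·(-1) + (1)·(1) + (-1)·(1) + (1)·(1) + (-1)·(-1) + (1)·(-1) + (-1)·(1) + (-1)·(1) + (-1)·(-1) + (-1)·(1) + (-1)·(-1) + (-1)·(1) = -1 + 1 + -1 + 1 + -1 + 1 + -1 + 1 + 1 + -1 + -1 + -1 + 1 + -1 + 1 + -1 = -2.
Rows 2 and 11 are not orthogonal (dot product = -2 ≠ 0), so H is not a Hadamard matrix.

(1,1) entry = 16; (2,11) entry = -2.


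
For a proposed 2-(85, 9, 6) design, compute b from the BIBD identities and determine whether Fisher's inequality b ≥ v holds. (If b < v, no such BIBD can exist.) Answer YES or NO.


r = λ(v − 1)/(k − 1) = 6·84/8 = 63.
b = vr/k = 85·63/9 = 595.
Fisher's inequality: b ≥ v ⇔ 595 ≥ 85? YES.

YES


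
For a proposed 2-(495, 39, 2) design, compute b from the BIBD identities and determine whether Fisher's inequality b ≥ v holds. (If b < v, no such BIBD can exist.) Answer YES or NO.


b = λv(v − 1)/(k(k − 1)) = 2·495·494/(39·38) = 489060/1482 = 330.
Compare with v = 495: b < v, so Fisher's inequality fails.

NO


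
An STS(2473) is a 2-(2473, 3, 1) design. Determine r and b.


An STS(v) is a 2-(v, 3, 1) BIBD: block size k = 3, λ = 1.
Replication: r(k − 1) = λ(v − 1) ⇒ r·2 = 2473 − 1 = 2472 ⇒ r = 1236.
Block count: b = v(v − 1)/6 = 2473·2472/6 = 6113256/6 = 1018876.

r = 1236, b = 1018876.


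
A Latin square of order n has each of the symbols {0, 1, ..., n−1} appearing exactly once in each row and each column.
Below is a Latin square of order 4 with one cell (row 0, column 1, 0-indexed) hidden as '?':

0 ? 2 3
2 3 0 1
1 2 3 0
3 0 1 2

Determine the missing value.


Row 0 contains symbols [0, 2, 3] — missing [1].
Column 1 contains symbols [0, 2, 3] — missing [1].
The missing symbol must appear in both missing sets; intersection = [1].
Therefore the hidden value is 1.

Missing value = 1.


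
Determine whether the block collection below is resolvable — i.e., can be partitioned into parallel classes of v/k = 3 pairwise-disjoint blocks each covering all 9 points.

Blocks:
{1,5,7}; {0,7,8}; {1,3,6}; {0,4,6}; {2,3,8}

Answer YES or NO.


v = 9, block size k = 3, number of blocks = 5.
For resolvability, blocks must partition into parallel classes of size v/k = 3.
Total blocks must therefore be a multiple of 3: 5 = 3·1 + 2 ⇒ not divisible ✗.
Resolvable? NO.

NO


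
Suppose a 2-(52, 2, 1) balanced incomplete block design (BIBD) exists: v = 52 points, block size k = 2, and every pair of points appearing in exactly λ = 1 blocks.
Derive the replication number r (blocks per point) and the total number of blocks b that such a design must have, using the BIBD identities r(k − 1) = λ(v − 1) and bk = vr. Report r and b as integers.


Any 2-(v, k, λ) BIBD satisfies two necessary conditions:
  (i)  Each point sits in r blocks, and counting incidences through any fixed point gives r(k − 1) = λ(v − 1), so r = λ(v − 1)/(k − 1).
  (ii) Total incidences bk = vr, so b = vr/k.
Step 1: r = λ(v − 1)/(k − 1) = 1·(52 − 1)/(2 − 1) = 1·51/1 = 51/1 = 51.
Step 2: b = vr/k = 52·51/2 = 2652/2 = 1326.
Check integrality: r = 51 ∈ Z ✓, b = 1326 ∈ Z ✓.
(These identities are necessary conditions: they determine r and b for any design with these parameters, but do not by themselves prove that one exists.)

r = 51, b = 1326.


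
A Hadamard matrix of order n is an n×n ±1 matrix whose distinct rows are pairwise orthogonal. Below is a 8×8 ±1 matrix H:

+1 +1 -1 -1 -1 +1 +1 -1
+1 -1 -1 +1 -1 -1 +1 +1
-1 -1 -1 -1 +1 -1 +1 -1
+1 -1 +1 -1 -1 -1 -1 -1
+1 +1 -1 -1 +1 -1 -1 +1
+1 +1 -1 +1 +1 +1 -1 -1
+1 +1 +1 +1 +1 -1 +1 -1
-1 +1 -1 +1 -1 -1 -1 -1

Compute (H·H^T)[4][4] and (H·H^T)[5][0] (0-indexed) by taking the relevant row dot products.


Row 0 of H: [1, 1, -1, -1, -1, 1, 1, -1].
Row 4 of H: [1, 1, -1, -1, 1, -1, -1, 1].
Row 5 of H: [1, 1, -1, 1, 1, 1, -1, -1].
(H·H^T)[4][4] = Σ_j H[4][j]·H[4][j] = (1)² + (1)² + (-1)² + (-1)² + (1)² + (-1)² + (-1)² + (1)² = 1 + 1 + 1 + 1 + 1 + 1 + 1 + 1 = 8.
(H·H^T)[5][0] = Σ_j H[5][j]·H[0][j] = (1)·(1) + (1)·(1) + (-1)·(-1) + (1)·(-1) + (1)·(-1) + (1)·(1) + (-1)·(1) + (-1)·(-1) = 1 + 1 + 1 + -1 + -1 + 1 + -1 + 1 = 2.
Rows 5 and 0 are not orthogonal (dot product = 2 ≠ 0), so H is not a Hadamard matrix.

(4,4) entry = 8; (5,0) entry = 2.


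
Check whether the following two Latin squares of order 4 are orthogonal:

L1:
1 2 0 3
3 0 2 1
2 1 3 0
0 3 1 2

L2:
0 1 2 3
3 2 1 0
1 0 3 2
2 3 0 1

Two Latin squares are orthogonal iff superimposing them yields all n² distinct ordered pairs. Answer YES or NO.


Form the n² = 16 superimposed pairs (L1[i][j], L2[i][j]), row by row (rows and columns indexed from 0):
row 0: (1,0) (2,1) (0,2) (3,3)
row 1: (3,3) (0,2) (2,1) (1,0)
row 2: (2,1) (1,0) (3,3) (0,2)
row 3: (0,2) (3,3) (1,0) (2,1)
Orthogonality requires all 16 pairs distinct.
But the pair (3,3) repeats: cell (0,3) has L1 = 3, L2 = 3, and cell (1,0) has L1 = 3, L2 = 3.
A repeated pair means some other pair never occurs (only 4 distinct pairs out of 16), so the squares are not orthogonal.
Conclusion: NO.

NO


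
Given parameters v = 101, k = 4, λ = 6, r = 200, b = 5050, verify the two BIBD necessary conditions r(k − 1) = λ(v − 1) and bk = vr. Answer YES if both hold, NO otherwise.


Condition (i): r(k − 1) = 200·3 = 600; λ(v − 1) = 6·100 = 600. Match? YES.
Condition (ii): bk = 5050·4 = 20200; vr = 101·200 = 20200. Match? YES.
Both conditions hold? YES.

YES


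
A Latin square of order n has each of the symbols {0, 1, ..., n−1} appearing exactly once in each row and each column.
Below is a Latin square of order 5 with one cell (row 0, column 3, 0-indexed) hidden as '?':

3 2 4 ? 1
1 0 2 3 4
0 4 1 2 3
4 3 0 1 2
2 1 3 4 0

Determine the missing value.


Row 0 contains symbols [1, 2, 3, 4] — missing [0].
Column 3 contains symbols [1, 2, 3, 4] — missing [0].
The missing symbol must appear in both missing sets; intersection = [0].
Therefore the hidden value is 0.

Missing value = 0.


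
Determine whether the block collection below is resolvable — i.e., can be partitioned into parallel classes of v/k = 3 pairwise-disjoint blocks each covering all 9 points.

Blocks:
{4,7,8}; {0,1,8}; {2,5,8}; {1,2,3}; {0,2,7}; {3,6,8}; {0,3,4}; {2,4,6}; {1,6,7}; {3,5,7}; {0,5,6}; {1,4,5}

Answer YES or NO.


v = 9, block size k = 3, number of blocks = 12.
For resolvability, blocks must partition into parallel classes of size v/k = 3.
Total blocks must therefore be a multiple of 3: 12 = 3·4 + 0 ⇒ divisible ✓.
Greedy packing gives 4 candidate class(es). Each should be a full parallel class (size 3, covers all 9 points).
  Class 1 (3 blocks): {4,7,8}; {1,2,3}; {0,5,6}. Points covered: [0, 1, 2, 3, 4, 5, 6, 7, 8].
  Class 2 (3 blocks): {0,1,8}; {2,4,6}; {3,5,7}. Points covered: [0, 1, 2, 3, 4, 5, 6, 7, 8].
  Class 3 (3 blocks): {2,5,8}; {0,3,4}; {1,6,7}. Points covered: [0, 1, 2, 3, 4, 5, 6, 7, 8].
  Class 4 (3 blocks): {0,2,7}; {3,6,8}; {1,4,5}. Points covered: [0, 1, 2, 3, 4, 5, 6, 7, 8].
All classes full (size 3)? YES. All classes cover every point? YES.
Resolvable? YES.

YES


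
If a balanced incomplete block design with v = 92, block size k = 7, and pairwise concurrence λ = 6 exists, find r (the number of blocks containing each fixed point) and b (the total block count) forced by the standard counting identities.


Any 2-(v, k, λ) BIBD satisfies two necessary conditions:
  (i)  Each point sits in r blocks, and counting incidences through any fixed point gives r(k − 1) = λ(v − 1), so r = λ(v − 1)/(k − 1).
  (ii) Total incidences bk = vr, so b = vr/k.
Step 1: r = λ(v − 1)/(k − 1) = 6·(92 − 1)/(7 − 1) = 6·91/6 = 546/6 = 91.
Step 2: b = vr/k = 92·91/7 = 8372/7 = 1196.
Check integrality: r = 91 ∈ Z ✓, b = 1196 ∈ Z ✓.
(These identities are necessary conditions: they determine r and b for any design with these parameters, but do not by themselves prove that one exists.)

r = 91, b = 1196.


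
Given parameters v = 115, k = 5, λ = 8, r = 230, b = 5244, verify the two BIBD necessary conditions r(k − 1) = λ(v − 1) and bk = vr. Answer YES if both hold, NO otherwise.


Condition (i): r(k − 1) = 230·4 = 920; λ(v − 1) = 8·114 = 912. Match? NO.
Condition (ii): bk = 5244·5 = 26220; vr = 115·230 = 26450. Match? NO.
Both conditions hold? NO.

NO


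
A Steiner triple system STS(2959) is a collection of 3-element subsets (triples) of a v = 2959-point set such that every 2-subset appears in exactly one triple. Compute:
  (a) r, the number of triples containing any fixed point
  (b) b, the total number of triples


An STS(v) is a 2-(v, 3, 1) BIBD: block size k = 3, λ = 1.
Replication: r(k − 1) = λ(v − 1) ⇒ r·2 = 2959 − 1 = 2958 ⇒ r = 1479.
Block count: b = v(v − 1)/6 = 2959·2958/6 = 8752722/6 = 1458787.
(Check via bk = vr: 1458787·3 = 4376361 = 2959·1479 = 4376361 ✓.)

r = 1479, b = 1458787.


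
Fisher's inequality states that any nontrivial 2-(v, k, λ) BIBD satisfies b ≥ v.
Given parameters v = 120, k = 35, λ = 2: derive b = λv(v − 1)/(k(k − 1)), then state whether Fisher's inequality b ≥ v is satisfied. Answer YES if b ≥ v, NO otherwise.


b = λv(v − 1)/(k(k − 1)) = 2·120·119/(35·34) = 28560/1190 = 24.
Compare with v = 120: b < v, so Fisher's inequality fails.

NO


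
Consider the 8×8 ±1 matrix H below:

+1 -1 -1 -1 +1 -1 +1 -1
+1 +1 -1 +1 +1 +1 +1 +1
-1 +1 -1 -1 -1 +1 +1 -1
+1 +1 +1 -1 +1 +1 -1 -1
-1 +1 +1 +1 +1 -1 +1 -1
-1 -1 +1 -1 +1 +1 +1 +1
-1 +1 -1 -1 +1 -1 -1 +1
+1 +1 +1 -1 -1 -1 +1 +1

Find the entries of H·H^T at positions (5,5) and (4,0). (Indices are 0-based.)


Row 0 of H: [1, -1, -1, -1, 1, -1, 1, -1].
Row 4 of H: [-1, 1, 1, 1, 1, -1, 1, -1].
Row 5 of H: [-1, -1, 1, -1, 1, 1, 1, 1].
(H·H^T)[5][5] = Σ_j H[5][j]·H[5][j] = (-1)² + (-1)² + (1)² + (-1)² + (1)² + (1)² + (1)² + (1)² = 1 + 1 + 1 + 1 + 1 + 1 + 1 + 1 = 8.
(H·H^T)[4][0] = Σ_j H[4][j]·H[0][j] = (-1)·(1) + (1)·(-1) + (1)·(-1) + (1)·(-1) + (1)·(1) + (-1)·(-1) + (1)·(1) + (-1)·(-1) = -1 + -1 + -1 + -1 + 1 + 1 + 1 + 1 = 0.
So rows 4 and 0 are orthogonal; the diagonal entry equals n = 8.

(5,5) entry = 8; (4,0) entry = 0.


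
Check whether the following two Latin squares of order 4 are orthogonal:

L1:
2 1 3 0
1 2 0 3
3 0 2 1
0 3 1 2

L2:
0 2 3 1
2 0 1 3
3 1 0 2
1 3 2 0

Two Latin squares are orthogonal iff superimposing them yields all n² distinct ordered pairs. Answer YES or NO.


Form the n² = 16 superimposed pairs (L1[i][j], L2[i][j]), row by row (rows and columns indexed from 0):
row 0: (2,0) (1,2) (3,3) (0,1)
row 1: (1,2) (2,0) (0,1) (3,3)
row 2: (3,3) (0,1) (2,0) (1,2)
row 3: (0,1) (3,3) (1,2) (2,0)
Orthogonality requires all 16 pairs distinct.
But the pair (1,2) repeats: cell (0,1) has L1 = 1, L2 = 2, and cell (1,0) has L1 = 1, L2 = 2.
A repeated pair means some other pair never occurs (only 4 distinct pairs out of 16), so the squares are not orthogonal.
Conclusion: NO.

NO


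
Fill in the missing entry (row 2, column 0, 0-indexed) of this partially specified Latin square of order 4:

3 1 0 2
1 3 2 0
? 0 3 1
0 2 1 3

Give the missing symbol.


Row 2 contains symbols [0, 1, 3] — missing [2].
Column 0 contains symbols [0, 1, 3] — missing [2].
The missing symbol must appear in both missing sets; intersection = [2].
Therefore the hidden value is 2.

Missing value = 2.


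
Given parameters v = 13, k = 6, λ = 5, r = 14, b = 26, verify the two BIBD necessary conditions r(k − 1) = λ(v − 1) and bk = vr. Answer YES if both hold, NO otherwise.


Condition (i): r(k − 1) = 14·5 = 70; λ(v − 1) = 5·12 = 60. Match? NO.
Condition (ii): bk = 26·6 = 156; vr = 13·14 = 182. Match? NO.
Both conditions hold? NO.

NO


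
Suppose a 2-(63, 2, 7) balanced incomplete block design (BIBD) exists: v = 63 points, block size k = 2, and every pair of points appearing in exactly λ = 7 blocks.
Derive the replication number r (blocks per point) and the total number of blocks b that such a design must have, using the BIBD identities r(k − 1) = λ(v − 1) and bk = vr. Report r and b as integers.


Any 2-(v, k, λ) BIBD satisfies two necessary conditions:
  (i)  Each point sits in r blocks, and counting incidences through any fixed point gives r(k − 1) = λ(v − 1), so r = λ(v − 1)/(k − 1).
  (ii) Total incidences bk = vr, so b = vr/k.
Step 1: r = λ(v − 1)/(k − 1) = 7·(63 − 1)/(2 − 1) = 7·62/1 = 434/1 = 434.
Step 2: b = vr/k = 63·434/2 = 27342/2 = 13671.
Check integrality: r = 434 ∈ Z ✓, b = 13671 ∈ Z ✓.
(These identities are necessary conditions: they determine r and b for any design with these parameters, but do not by themselves prove that one exists.)

r = 434, b = 13671.


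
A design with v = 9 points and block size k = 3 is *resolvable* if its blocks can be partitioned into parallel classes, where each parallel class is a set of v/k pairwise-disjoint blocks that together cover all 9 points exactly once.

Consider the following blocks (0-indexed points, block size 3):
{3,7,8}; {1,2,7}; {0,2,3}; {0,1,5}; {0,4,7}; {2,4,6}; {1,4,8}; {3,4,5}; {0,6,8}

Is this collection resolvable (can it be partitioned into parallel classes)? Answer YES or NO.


v = 9, block size k = 3, number of blocks = 9.
For resolvability, blocks must partition into parallel classes of size v/k = 3.
Total blocks must therefore be a multiple of 3: 9 = 3·3 + 0 ⇒ divisible ✓.
Consider block {0,2,3}. The only other block(s) in the collection disjoint from it are {1,4,8} — just 1 block(s). Any parallel class containing {0,2,3} would need 2 other blocks each disjoint from it, so no parallel class of size 3 can contain {0,2,3}.
Since every block must belong to some parallel class in a resolution, the collection cannot be partitioned into parallel classes.
Resolvable? NO.

NO


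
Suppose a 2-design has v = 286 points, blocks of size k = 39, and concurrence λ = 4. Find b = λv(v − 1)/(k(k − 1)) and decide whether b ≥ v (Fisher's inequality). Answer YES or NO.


b = λv(v − 1)/(k(k − 1)) = 4·286·285/(39·38) = 326040/1482 = 220.
Compare with v = 286: b < v, so Fisher's inequality fails.

NO


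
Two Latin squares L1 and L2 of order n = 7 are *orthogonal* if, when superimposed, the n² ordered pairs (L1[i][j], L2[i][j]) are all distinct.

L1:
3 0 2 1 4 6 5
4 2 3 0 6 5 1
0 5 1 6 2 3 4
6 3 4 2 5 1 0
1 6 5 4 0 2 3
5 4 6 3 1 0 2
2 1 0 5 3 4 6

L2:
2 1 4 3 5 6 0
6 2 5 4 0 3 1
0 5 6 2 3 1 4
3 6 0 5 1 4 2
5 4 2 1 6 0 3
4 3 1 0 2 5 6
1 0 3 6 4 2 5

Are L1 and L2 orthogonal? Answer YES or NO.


Form the n² = 49 superimposed pairs (L1[i][j], L2[i][j]), row by row (rows and columns indexed from 0):
row 0: (3,2) (0,1) (2,4) (1,3) (4,5) (6,6) (5,0)
row 1: (4,6) (2,2) (3,5) (0,4) (6,0) (5,3) (1,1)
row 2: (0,0) (5,5) (1,6) (6,2) (2,3) (3,1) (4,4)
row 3: (6,3) (3,6) (4,0) (2,5) (5,1) (1,4) (0,2)
row 4: (1,5) (6,4) (5,2) (4,1) (0,6) (2,0) (3,3)
row 5: (5,4) (4,3) (6,1) (3,0) (1,2) (0,5) (2,6)
row 6: (2,1) (1,0) (0,3) (5,6) (3,4) (4,2) (6,5)
Orthogonality requires all 49 pairs distinct.
Check by first coordinate: for each symbol s of L1, list the L2 entries in the n cells where L1 = s; they must all differ.
  L1 = 0: L2 entries (in reading order) 1, 4, 0, 2, 6, 5, 3 — all 7 distinct ✓
  L1 = 1: L2 entries (in reading order) 3, 1, 6, 4, 5, 2, 0 — all 7 distinct ✓
  L1 = 2: L2 entries (in reading order) 4, 2, 3, 5, 0, 6, 1 — all 7 distinct ✓
  L1 = 3: L2 entries (in reading order) 2, 5, 1, 6, 3, 0, 4 — all 7 distinct ✓
  L1 = 4: L2 entries (in reading order) 5, 6, 4, 0, 1, 3, 2 — all 7 distinct ✓
  L1 = 5: L2 entries (in reading order) 0, 3, 5, 1, 2, 4, 6 — all 7 distinct ✓
  L1 = 6: L2 entries (in reading order) 6, 0, 2, 3, 4, 1, 5 — all 7 distinct ✓
Every symbol of L1 meets every symbol of L2 exactly once, so all 49 pairs are distinct (49 of 49).
Conclusion: YES.

YES


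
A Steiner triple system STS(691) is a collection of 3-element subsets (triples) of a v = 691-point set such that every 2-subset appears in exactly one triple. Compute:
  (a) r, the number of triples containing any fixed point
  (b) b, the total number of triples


An STS(v) is a 2-(v, 3, 1) BIBD: block size k = 3, λ = 1.
Replication: r(k − 1) = λ(v − 1) ⇒ r·2 = 691 − 1 = 690 ⇒ r = 345.
Block count: bk = vr ⇒ b·3 = 691·345 = 238395 ⇒ b = 79465.

r = 345, b = 79465.


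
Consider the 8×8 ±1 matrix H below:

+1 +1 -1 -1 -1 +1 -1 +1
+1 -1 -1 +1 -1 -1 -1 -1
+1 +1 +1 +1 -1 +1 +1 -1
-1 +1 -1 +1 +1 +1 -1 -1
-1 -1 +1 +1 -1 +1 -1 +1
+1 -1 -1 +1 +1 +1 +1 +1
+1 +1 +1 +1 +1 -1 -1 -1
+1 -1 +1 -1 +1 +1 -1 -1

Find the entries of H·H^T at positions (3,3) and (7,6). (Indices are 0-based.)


Row 3 of H: [-1, 1, -1, 1, 1, 1, -1, -1].
Row 6 of H: [1, 1, 1, 1, 1, -1, -1, -1].
Row 7 of H: [1, -1, 1, -1, 1, 1, -1, -1].
(H·H^T)[3][3] = Σ_j H[3][j]·H[3][j] = (-1)² + (1)² + (-1)² + (1)² + (1)² + (1)² + (-1)² + (-1)² = 1 + 1 + 1 + 1 + 1 + 1 + 1 + 1 = 8.
(H·H^T)[7][6] = Σ_j H[7][j]·H[6][j] = (1)·(1) + (-1)·(1) + (1)·(1) + (-1)·(1) + (1)·(1) + (1)·(-1) + (-1)·(-1) + (-1)·(-1) = 1 + -1 + 1 + -1 + 1 + -1 + 1 + 1 = 2.
Rows 7 and 6 are not orthogonal (dot product = 2 ≠ 0), so H is not a Hadamard matrix.

(3,3) entry = 8; (7,6) entry = 2.


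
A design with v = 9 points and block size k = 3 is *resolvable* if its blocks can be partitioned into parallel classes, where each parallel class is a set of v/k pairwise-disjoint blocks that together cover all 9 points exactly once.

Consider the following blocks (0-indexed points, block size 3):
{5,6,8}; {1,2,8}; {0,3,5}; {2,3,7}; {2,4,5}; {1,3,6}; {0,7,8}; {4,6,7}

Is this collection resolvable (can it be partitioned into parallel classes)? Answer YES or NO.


v = 9, block size k = 3, number of blocks = 8.
For resolvability, blocks must partition into parallel classes of size v/k = 3.
Total blocks must therefore be a multiple of 3: 8 = 3·2 + 2 ⇒ not divisible ✗.
Resolvable? NO.

NO


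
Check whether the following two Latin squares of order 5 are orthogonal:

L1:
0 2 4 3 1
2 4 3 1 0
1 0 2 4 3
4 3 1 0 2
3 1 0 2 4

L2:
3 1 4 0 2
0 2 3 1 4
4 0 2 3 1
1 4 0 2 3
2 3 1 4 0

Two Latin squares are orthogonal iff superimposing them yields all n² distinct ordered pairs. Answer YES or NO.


Form the n² = 25 superimposed pairs (L1[i][j], L2[i][j]), row by row (rows and columns indexed from 0):
row 0: (0,3) (2,1) (4,4) (3,0) (1,2)
row 1: (2,0) (4,2) (3,3) (1,1) (0,4)
row 2: (1,4) (0,0) (2,2) (4,3) (3,1)
row 3: (4,1) (3,4) (1,0) (0,2) (2,3)
row 4: (3,2) (1,3) (0,1) (2,4) (4,0)
Orthogonality requires all 25 pairs distinct.
Check by first coordinate: for each symbol s of L1, list the L2 entries in the n cells where L1 = s; they must all differ.
  L1 = 0: L2 entries (in reading order) 3, 4, 0, 2, 1 — all 5 distinct ✓
  L1 = 1: L2 entries (in reading order) 2, 1, 4, 0, 3 — all 5 distinct ✓
  L1 = 2: L2 entries (in reading order) 1, 0, 2, 3, 4 — all 5 distinct ✓
  L1 = 3: L2 entries (in reading order) 0, 3, 1, 4, 2 — all 5 distinct ✓
  L1 = 4: L2 entries (in reading order) 4, 2, 3, 1, 0 — all 5 distinct ✓
Every symbol of L1 meets every symbol of L2 exactly once, so all 25 pairs are distinct (25 of 25).
Conclusion: YES.

YES


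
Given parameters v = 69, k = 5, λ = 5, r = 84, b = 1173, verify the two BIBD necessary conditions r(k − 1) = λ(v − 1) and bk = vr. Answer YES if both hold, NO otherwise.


Condition (i): r(k − 1) = 84·4 = 336; λ(v − 1) = 5·68 = 340. Match? NO.
Condition (ii): bk = 1173·5 = 5865; vr = 69·84 = 5796. Match? NO.
Both conditions hold? NO.

NO


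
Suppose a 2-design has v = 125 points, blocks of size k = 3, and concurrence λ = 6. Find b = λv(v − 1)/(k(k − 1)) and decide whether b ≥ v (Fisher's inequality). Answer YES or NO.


r = λ(v − 1)/(k − 1) = 6·124/2 = 372.
b = vr/k = 125·372/3 = 15500.
Fisher's inequality: b ≥ v ⇔ 15500 ≥ 125? YES.

YES


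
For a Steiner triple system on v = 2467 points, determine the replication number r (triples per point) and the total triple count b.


An STS(v) is a 2-(v, 3, 1) BIBD: block size k = 3, λ = 1.
Replication: r(k − 1) = λ(v − 1) ⇒ r·2 = 2467 − 1 = 2466 ⇒ r = 1233.
Block count: b = v(v − 1)/6 = 2467·2466/6 = 6083622/6 = 1013937.

r = 1233, b = 1013937.


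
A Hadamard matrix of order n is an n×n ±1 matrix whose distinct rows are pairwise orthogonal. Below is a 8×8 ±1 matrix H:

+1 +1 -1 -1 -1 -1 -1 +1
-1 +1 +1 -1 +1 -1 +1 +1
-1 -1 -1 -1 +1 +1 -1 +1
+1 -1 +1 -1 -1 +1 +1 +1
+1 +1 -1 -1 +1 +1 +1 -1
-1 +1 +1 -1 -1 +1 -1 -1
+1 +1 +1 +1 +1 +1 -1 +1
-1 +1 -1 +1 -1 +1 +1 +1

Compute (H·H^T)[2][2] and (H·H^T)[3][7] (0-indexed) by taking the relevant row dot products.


Row 2 of H: [-1, -1, -1, -1, 1, 1, -1, 1].
Row 3 of H: [1, -1, 1, -1, -1, 1, 1, 1].
Row 7 of H: [-1, 1, -1, 1, -1, 1, 1, 1].
(H·H^T)[2][2] = Σ_j H[2][j]·H[2][j] = (-1)² + (-1)² + (-1)² + (-1)² + (1)² + (1)² + (-1)² + (1)² = 1 + 1 + 1 + 1 + 1 + 1 + 1 + 1 = 8.
(H·H^T)[3][7] = Σ_j H[3][j]·H[7][j] = (1)·(-1) + (-1)·(1) + (1)·(-1) + (-1)·(1) + (-1)·(-1) + (1)·(1) + (1)·(1) + (1)·(1) = -1 + -1 + -1 + -1 + 1 + 1 + 1 + 1 = 0.
So rows 3 and 7 are orthogonal; the diagonal entry equals n = 8.

(2,2) entry = 8; (3,7) entry = 0.


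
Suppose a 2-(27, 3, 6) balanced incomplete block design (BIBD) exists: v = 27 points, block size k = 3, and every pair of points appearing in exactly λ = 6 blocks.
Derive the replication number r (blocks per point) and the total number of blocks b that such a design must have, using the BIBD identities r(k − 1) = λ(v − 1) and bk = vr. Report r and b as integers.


Any 2-(v, k, λ) BIBD satisfies two necessary conditions:
  (i)  Each point sits in r blocks, and counting incidences through any fixed point gives r(k − 1) = λ(v − 1), so r = λ(v − 1)/(k − 1).
  (ii) Total incidences bk = vr, so b = vr/k.
Step 1: r = λ(v − 1)/(k − 1) = 6·(27 − 1)/(3 − 1) = 6·26/2 = 156/2 = 78.
Step 2: b = vr/k = 27·78/3 = 2106/3 = 702.
Check integrality: r = 78 ∈ Z ✓, b = 702 ∈ Z ✓.
(These identities are necessary conditions: they determine r and b for any design with these parameters, but do not by themselves prove that one exists.)

r = 78, b = 702.


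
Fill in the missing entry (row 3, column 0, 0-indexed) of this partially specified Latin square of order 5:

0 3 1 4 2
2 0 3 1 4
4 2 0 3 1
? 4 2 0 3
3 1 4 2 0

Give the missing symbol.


Row 3 contains symbols [0, 2, 3, 4] — missing [1].
Column 0 contains symbols [0, 2, 3, 4] — missing [1].
The missing symbol must appear in both missing sets; intersection = [1].
Therefore the hidden value is 1.

Missing value = 1.


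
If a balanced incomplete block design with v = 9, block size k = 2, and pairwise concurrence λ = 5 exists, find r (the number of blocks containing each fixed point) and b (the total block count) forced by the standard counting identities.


Any 2-(v, k, λ) BIBD satisfies two necessary conditions:
  (i)  Each point sits in r blocks, and counting incidences through any fixed point gives r(k − 1) = λ(v − 1), so r = λ(v − 1)/(k − 1).
  (ii) Total incidences bk = vr, so b = vr/k.
Step 1: r = λ(v − 1)/(k − 1) = 5·(9 − 1)/(2 − 1) = 5·8/1 = 40/1 = 40.
Step 2: b = vr/k = 9·40/2 = 360/2 = 180.
Check integrality: r = 40 ∈ Z ✓, b = 180 ∈ Z ✓.
(These identities are necessary conditions: they determine r and b for any design with these parameters, but do not by themselves prove that one exists.)

r = 40, b = 180.


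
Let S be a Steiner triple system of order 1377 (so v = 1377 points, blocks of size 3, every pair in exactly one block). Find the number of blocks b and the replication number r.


An STS(v) is a 2-(v, 3, 1) BIBD: block size k = 3, λ = 1.
Replication: r(k − 1) = λ(v − 1) ⇒ r·2 = 1377 − 1 = 1376 ⇒ r = 688.
Block count: b = v(v − 1)/6 = 1377·1376/6 = 1894752/6 = 315792.

r = 688, b = 315792.


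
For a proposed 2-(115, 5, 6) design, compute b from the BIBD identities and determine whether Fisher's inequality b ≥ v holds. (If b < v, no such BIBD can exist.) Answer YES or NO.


b = λv(v − 1)/(k(k − 1)) = 6·115·114/(5·4) = 78660/20 = 3933.
Compare with v = 115: b ≥ v, so Fisher's inequality holds.

YES


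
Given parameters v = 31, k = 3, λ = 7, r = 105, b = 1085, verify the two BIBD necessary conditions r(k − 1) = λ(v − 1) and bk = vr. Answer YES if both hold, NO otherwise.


Condition (i): r(k − 1) = 105·2 = 210; λ(v − 1) = 7·30 = 210. Match? YES.
Condition (ii): bk = 1085·3 = 3255; vr = 31·105 = 3255. Match? YES.
Both conditions hold? YES.

YES


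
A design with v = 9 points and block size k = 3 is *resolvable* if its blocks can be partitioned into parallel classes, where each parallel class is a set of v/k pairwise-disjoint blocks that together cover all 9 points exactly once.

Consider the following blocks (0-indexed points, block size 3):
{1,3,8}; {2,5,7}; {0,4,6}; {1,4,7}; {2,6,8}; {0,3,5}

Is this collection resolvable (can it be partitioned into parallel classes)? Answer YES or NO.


v = 9, block size k = 3, number of blocks = 6.
For resolvability, blocks must partition into parallel classes of size v/k = 3.
Total blocks must therefore be a multiple of 3: 6 = 3·2 + 0 ⇒ divisible ✓.
Greedy packing gives 2 candidate class(es). Each should be a full parallel class (size 3, covers all 9 points).
  Class 1 (3 blocks): {1,3,8}; {2,5,7}; {0,4,6}. Points covered: [0, 1, 2, 3, 4, 5, 6, 7, 8].
  Class 2 (3 blocks): {1,4,7}; {2,6,8}; {0,3,5}. Points covered: [0, 1, 2, 3, 4, 5, 6, 7, 8].
All classes full (size 3)? YES. All classes cover every point? YES.
Resolvable? YES.

YES


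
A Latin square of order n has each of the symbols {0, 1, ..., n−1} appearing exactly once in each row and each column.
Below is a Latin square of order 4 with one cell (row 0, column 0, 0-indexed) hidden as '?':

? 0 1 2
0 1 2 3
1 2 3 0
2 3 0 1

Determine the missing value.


Row 0 contains symbols [0, 1, 2] — missing [3].
Column 0 contains symbols [0, 1, 2] — missing [3].
The missing symbol must appear in both missing sets; intersection = [3].
Therefore the hidden value is 3.

Missing value = 3.


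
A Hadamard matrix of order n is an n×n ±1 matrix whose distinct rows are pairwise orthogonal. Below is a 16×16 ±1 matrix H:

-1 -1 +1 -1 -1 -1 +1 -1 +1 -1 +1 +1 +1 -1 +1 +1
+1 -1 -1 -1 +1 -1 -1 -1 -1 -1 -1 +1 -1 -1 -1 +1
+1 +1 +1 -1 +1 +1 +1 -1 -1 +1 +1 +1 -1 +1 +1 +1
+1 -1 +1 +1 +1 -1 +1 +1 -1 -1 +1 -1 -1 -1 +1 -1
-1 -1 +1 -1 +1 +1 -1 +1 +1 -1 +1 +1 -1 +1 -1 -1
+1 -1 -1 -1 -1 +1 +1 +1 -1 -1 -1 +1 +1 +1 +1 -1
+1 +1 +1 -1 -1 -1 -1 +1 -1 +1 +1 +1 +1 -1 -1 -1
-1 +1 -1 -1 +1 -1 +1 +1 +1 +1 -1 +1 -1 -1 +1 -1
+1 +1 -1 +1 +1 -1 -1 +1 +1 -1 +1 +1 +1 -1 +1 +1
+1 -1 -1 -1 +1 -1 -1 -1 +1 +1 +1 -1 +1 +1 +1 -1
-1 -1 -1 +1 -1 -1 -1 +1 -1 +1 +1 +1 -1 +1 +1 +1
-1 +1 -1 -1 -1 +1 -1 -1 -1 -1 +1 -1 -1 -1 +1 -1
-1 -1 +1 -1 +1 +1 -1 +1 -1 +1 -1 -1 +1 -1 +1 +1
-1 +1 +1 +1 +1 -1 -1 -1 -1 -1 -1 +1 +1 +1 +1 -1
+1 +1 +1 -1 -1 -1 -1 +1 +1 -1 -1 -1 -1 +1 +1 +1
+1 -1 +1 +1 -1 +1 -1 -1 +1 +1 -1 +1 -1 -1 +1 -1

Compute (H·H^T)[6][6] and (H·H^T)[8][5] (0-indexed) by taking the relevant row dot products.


Row 5 of H: [1, -1, -1, -1, -1, 1, 1, 1, -1, -1, -1, 1, 1, 1, 1, -1].
Row 6 of H: [1, 1, 1, -1, -1, -1, -1, 1, -1, 1, 1, 1, 1, -1, -1, -1].
Row 8 of H: [1, 1, -1, 1, 1, -1, -1, 1, 1, -1, 1, 1, 1, -1, 1, 1].
(H·H^T)[6][6] = Σ_j H[6][j]·H[6][j] = (1)² + (1)² + (1)² + (-1)² + (-1)² + (-1)² + (-1)² + (1)² + (-1)² + (1)² + (1)² + (1)² + (1)² + (-1)² + (-1)² + (-1)² = 1 + 1 + 1 + 1 + 1 + 1 + 1 + 1 + 1 + 1 + 1 + 1 + 1 + 1 + 1 + 1 = 16.
(H·H^T)[8][5] = Σ_j H[8][j]·H[5][j] = (1)·(1) + (1)·(-1) + (-1)·(-1) + (1)·(-1) + (1)·(-1) + (-1)·(1) + (-1)·(1) + (1)·(1) + (1)·(-1) + (-1)·(-1) + (1)·(-1) + (1)·(1) + (1)·(1) + (-1)·(1) + (1)·(1) + (1)·(-1) = 1 + -1 + 1 + -1 + -1 + -1 + -1 + 1 + -1 + 1 + -1 + 1 + 1 + -1 + 1 + -1 = -2.
Rows 8 and 5 are not orthogonal (dot product = -2 ≠ 0), so H is not a Hadamard matrix.

(6,6) entry = 16; (8,5) entry = -2.


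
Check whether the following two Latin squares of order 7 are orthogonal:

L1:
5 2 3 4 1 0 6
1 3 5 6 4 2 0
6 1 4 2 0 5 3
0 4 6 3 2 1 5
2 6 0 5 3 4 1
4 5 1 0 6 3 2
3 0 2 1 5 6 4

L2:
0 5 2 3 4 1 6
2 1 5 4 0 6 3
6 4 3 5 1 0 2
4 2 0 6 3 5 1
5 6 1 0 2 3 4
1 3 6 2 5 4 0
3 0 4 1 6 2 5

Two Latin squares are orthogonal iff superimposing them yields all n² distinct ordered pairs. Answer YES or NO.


Form the n² = 49 superimposed pairs (L1[i][j], L2[i][j]), row by row (rows and columns indexed from 0):
row 0: (5,0) (2,5) (3,2) (4,3) (1,4) (0,1) (6,6)
row 1: (1,2) (3,1) (5,5) (6,4) (4,0) (2,6) (0,3)
row 2: (6,6) (1,4) (4,3) (2,5) (0,1) (5,0) (3,2)
row 3: (0,4) (4,2) (6,0) (3,6) (2,3) (1,5) (5,1)
row 4: (2,5) (6,6) (0,1) (5,0) (3,2) (4,3) (1,4)
row 5: (4,1) (5,3) (1,6) (0,2) (6,5) (3,4) (2,0)
row 6: (3,3) (0,0) (2,4) (1,1) (5,6) (6,2) (4,5)
Orthogonality requires all 49 pairs distinct.
But the pair (6,6) repeats: cell (0,6) has L1 = 6, L2 = 6, and cell (2,0) has L1 = 6, L2 = 6.
A repeated pair means some other pair never occurs (only 35 distinct pairs out of 49), so the squares are not orthogonal.
Conclusion: NO.

NO


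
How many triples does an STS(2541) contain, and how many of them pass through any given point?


An STS(v) is a 2-(v, 3, 1) BIBD: block size k = 3, λ = 1.
Replication: r(k − 1) = λ(v − 1) ⇒ r·2 = 2541 − 1 = 2540 ⇒ r = 1270.
Block count: bk = vr ⇒ b·3 = 2541·1270 = 3227070 ⇒ b = 1075690.

r = 1270, b = 1075690.


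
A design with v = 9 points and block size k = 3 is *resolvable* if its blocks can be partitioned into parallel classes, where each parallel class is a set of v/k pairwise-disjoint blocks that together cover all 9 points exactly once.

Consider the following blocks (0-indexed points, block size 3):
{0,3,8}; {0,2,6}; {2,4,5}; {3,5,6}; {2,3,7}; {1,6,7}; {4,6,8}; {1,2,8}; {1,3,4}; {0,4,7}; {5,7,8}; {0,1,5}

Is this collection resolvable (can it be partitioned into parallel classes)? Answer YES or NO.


v = 9, block size k = 3, number of blocks = 12.
For resolvability, blocks must partition into parallel classes of size v/k = 3.
Total blocks must therefore be a multiple of 3: 12 = 3·4 + 0 ⇒ divisible ✓.
Greedy packing gives 4 candidate class(es). Each should be a full parallel class (size 3, covers all 9 points).
  Class 1 (3 blocks): {0,3,8}; {2,4,5}; {1,6,7}. Points covered: [0, 1, 2, 3, 4, 5, 6, 7, 8].
  Class 2 (3 blocks): {0,2,6}; {1,3,4}; {5,7,8}. Points covered: [0, 1, 2, 3, 4, 5, 6, 7, 8].
  Class 3 (3 blocks): {3,5,6}; {1,2,8}; {0,4,7}. Points covered: [0, 1, 2, 3, 4, 5, 6, 7, 8].
  Class 4 (3 blocks): {2,3,7}; {4,6,8}; {0,1,5}. Points covered: [0, 1, 2, 3, 4, 5, 6, 7, 8].
All classes full (size 3)? YES. All classes cover every point? YES.
Resolvable? YES.

YES


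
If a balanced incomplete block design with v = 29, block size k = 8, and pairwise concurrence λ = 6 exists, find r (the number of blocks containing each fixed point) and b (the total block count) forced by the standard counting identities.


Any 2-(v, k, λ) BIBD satisfies two necessary conditions:
  (i)  Each point sits in r blocks, and counting incidences through any fixed point gives r(k − 1) = λ(v − 1), so r = λ(v − 1)/(k − 1).
  (ii) Total incidences bk = vr, so b = vr/k.
Step 1: r = λ(v − 1)/(k − 1) = 6·(29 − 1)/(8 − 1) = 6·28/7 = 168/7 = 24.
Step 2: b = vr/k = 29·24/8 = 696/8 = 87.
Check integrality: r = 24 ∈ Z ✓, b = 87 ∈ Z ✓.
(These identities are necessary conditions: they determine r and b for any design with these parameters, but do not by themselves prove that one exists.)

r = 24, b = 87.
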